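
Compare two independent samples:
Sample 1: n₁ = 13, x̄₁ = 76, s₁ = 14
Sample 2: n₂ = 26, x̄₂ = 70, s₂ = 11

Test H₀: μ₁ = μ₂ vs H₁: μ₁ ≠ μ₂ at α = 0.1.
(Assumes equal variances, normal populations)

Pooled variance: s²_p = [12×14² + 25×11²]/(37) = 145.3243
s_p = 12.0551
SE = s_p×√(1/n₁ + 1/n₂) = 12.0551×√(1/13 + 1/26) = 4.0949
t = (x̄₁ - x̄₂)/SE = (76 - 70)/4.0949 = 1.4652
df = 37, t-critical = ±1.687
Decision: fail to reject H₀

Answer: t = 1.4652, fail to reject H₀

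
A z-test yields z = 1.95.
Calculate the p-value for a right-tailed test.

Answer: p-value ≈ 0.0256

Derivation:
For z = 1.95:
p = P(Z > 1.95) = 1 - Φ(1.95) = 0.0256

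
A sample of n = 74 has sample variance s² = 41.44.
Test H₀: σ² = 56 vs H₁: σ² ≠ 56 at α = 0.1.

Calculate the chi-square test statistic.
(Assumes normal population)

Answer: χ² = 54.0200, reject H₀

Derivation:
df = n - 1 = 73
χ² = (n-1)s²/σ₀² = 73×41.44/56 = 54.0200
Critical values: χ²_{0.95,73} = 54.325, χ²_{0.05,73} = 93.945
Rejection region: χ² < 54.325 or χ² > 93.945
Decision: reject H₀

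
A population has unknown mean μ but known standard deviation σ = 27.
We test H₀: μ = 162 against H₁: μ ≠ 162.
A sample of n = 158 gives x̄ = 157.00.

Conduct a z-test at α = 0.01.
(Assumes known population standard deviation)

Answer: z = -2.3277, fail to reject H₀

Derivation:
Standard error: SE = σ/√n = 27/√158 = 2.1480
z-statistic: z = (x̄ - μ₀)/SE = (157.00 - 162)/2.1480 = -2.3277
Critical value: ±2.576
p-value = 0.0199
Decision: fail to reject H₀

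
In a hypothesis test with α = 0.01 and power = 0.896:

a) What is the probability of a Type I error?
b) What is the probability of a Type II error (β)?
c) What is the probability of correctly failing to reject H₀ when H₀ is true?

Answer: a) 0.01, b) 0.104, c) 0.99

Derivation:
a) Type I error probability = α = 0.01
b) Power = P(reject H₀ | H₁ true) = 1 - β = 0.896, so Type II error probability = β = 1 - Power = 0.104
c) P(fail to reject H₀ | H₀ true) = 1 - α = 0.99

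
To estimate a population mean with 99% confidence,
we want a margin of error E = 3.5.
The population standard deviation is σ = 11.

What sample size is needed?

Answer: n = 66

Derivation:
z_0.005 = 2.576
n = (z×σ/E)² = (2.576×11/3.5)²
n = 65.5452
Round up: n = 66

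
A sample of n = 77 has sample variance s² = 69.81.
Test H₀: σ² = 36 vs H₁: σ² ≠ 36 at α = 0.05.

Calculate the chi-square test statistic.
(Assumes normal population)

Answer: χ² = 147.3767, reject H₀

Derivation:
df = n - 1 = 76
χ² = (n-1)s²/σ₀² = 76×69.81/36 = 147.3767
Critical values: χ²_{0.975,76} = 53.782, χ²_{0.025,76} = 101.999
Rejection region: χ² < 53.782 or χ² > 101.999
Decision: reject H₀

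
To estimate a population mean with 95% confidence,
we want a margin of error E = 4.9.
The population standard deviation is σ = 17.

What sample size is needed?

z_0.025 = 1.960
n = (z×σ/E)² = (1.960×17/4.9)²
n = 46.2400
Round up: n = 47

Answer: n = 47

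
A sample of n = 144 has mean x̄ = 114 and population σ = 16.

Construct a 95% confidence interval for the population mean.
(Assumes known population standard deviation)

Answer: (111.3867, 116.6133)

Derivation:
Confidence level: 95%, α = 0.05
z_0.025 = 1.960
SE = σ/√n = 16/√144 = 1.3333
Margin of error = 1.960 × 1.3333 = 2.6133
CI: x̄ ± margin = 114 ± 2.6133
CI: (111.3867, 116.6133)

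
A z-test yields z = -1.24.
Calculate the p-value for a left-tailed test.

Answer: p-value ≈ 0.1075

Derivation:
For z = -1.24:
p = P(Z < -1.24) = Φ(-1.24) = 0.1075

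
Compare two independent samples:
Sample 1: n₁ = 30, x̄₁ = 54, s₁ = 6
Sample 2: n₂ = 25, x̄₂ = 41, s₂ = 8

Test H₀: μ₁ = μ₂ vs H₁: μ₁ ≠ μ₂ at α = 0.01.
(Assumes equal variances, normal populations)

Pooled variance: s²_p = [29×6² + 24×8²]/(53) = 48.6792
s_p = 6.9770
SE = s_p×√(1/n₁ + 1/n₂) = 6.9770×√(1/30 + 1/25) = 1.8894
t = (x̄₁ - x̄₂)/SE = (54 - 41)/1.8894 = 6.8805
df = 53, t-critical = ±2.672
Decision: reject H₀

Answer: t = 6.8805, reject H₀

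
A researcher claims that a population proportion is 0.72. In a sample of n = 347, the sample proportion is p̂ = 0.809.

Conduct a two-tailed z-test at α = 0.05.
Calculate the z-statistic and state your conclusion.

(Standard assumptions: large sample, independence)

H₀: p = 0.72, H₁: p ≠ 0.72
Standard error: SE = √(p₀(1-p₀)/n) = √(0.72×0.28/347) = 0.024104
z-statistic: z = (p̂ - p₀)/SE = (0.809 - 0.72)/0.024104 = 3.6923
Critical value: z_0.025 = ±1.960
p-value = 0.0002
Decision: reject H₀ at α = 0.05

Answer: z = 3.6923, reject H₀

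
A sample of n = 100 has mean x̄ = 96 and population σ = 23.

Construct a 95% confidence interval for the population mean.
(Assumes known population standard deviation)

Answer: (91.4920, 100.5080)

Derivation:
Confidence level: 95%, α = 0.05
z_0.025 = 1.960
SE = σ/√n = 23/√100 = 2.3000
Margin of error = 1.960 × 2.3000 = 4.5080
CI: x̄ ± margin = 96 ± 4.5080
CI: (91.4920, 100.5080)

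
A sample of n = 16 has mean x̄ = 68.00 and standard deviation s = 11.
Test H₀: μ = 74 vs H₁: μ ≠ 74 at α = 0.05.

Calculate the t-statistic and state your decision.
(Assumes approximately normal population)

df = n - 1 = 15
SE = s/√n = 11/√16 = 2.7500
t = (x̄ - μ₀)/SE = (68.00 - 74)/2.7500 = -2.1818
Critical value: t_{0.025,15} = ±2.131
p-value ≈ 0.0454
Decision: reject H₀

Answer: t = -2.1818, reject H₀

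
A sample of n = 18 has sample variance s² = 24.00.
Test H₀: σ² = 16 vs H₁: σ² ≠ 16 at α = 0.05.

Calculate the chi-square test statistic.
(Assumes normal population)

Answer: χ² = 25.5000, fail to reject H₀

Derivation:
df = n - 1 = 17
χ² = (n-1)s²/σ₀² = 17×24.00/16 = 25.5000
Critical values: χ²_{0.975,17} = 7.564, χ²_{0.025,17} = 30.191
Rejection region: χ² < 7.564 or χ² > 30.191
Decision: fail to reject H₀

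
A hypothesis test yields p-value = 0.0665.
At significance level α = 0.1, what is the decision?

Answer: reject H₀

Derivation:
Compare p-value to α:
0.0665 < 0.1
Decision: reject H₀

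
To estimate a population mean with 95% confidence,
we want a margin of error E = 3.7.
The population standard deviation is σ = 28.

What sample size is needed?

Answer: n = 221

Derivation:
z_0.025 = 1.960
n = (z×σ/E)² = (1.960×28/3.7)²
n = 220.0011
Round up: n = 221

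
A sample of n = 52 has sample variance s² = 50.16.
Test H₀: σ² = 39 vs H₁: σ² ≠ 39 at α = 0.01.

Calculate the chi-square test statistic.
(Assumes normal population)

df = n - 1 = 51
χ² = (n-1)s²/σ₀² = 51×50.16/39 = 65.5938
Critical values: χ²_{0.995,51} = 28.735, χ²_{0.005,51} = 80.747
Rejection region: χ² < 28.735 or χ² > 80.747
Decision: fail to reject H₀

Answer: χ² = 65.5938, fail to reject H₀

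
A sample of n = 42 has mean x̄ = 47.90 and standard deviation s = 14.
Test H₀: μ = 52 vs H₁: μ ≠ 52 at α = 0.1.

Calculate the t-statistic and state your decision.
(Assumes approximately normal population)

df = n - 1 = 41
SE = s/√n = 14/√42 = 2.1602
t = (x̄ - μ₀)/SE = (47.90 - 52)/2.1602 = -1.8980
Critical value: t_{0.05,41} = ±1.683
p-value ≈ 0.0648
Decision: reject H₀

Answer: t = -1.8980, reject H₀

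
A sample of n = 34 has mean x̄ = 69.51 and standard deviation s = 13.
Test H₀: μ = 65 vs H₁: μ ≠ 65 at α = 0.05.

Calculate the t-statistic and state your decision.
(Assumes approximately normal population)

df = n - 1 = 33
SE = s/√n = 13/√34 = 2.2295
t = (x̄ - μ₀)/SE = (69.51 - 65)/2.2295 = 2.0229
Critical value: t_{0.025,33} = ±2.035
p-value ≈ 0.0512
Decision: fail to reject H₀

Answer: t = 2.0229, fail to reject H₀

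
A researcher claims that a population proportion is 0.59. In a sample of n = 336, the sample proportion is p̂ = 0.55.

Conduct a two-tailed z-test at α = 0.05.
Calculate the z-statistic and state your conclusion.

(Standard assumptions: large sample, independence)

Answer: z = -1.4908, fail to reject H₀

Derivation:
H₀: p = 0.59, H₁: p ≠ 0.59
Standard error: SE = √(p₀(1-p₀)/n) = √(0.59×0.41/336) = 0.026832
z-statistic: z = (p̂ - p₀)/SE = (0.55 - 0.59)/0.026832 = -1.4908
Critical value: z_0.025 = ±1.960
p-value = 0.1360
Decision: fail to reject H₀ at α = 0.05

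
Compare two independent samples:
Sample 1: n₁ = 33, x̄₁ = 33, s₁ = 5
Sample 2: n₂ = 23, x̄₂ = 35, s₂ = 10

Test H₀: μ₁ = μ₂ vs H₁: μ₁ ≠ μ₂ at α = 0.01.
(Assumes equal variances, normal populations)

Answer: t = -0.9878, fail to reject H₀

Derivation:
Pooled variance: s²_p = [32×5² + 22×10²]/(54) = 55.5556
s_p = 7.4536
SE = s_p×√(1/n₁ + 1/n₂) = 7.4536×√(1/33 + 1/23) = 2.0246
t = (x̄₁ - x̄₂)/SE = (33 - 35)/2.0246 = -0.9878
df = 54, t-critical = ±2.670
Decision: fail to reject H₀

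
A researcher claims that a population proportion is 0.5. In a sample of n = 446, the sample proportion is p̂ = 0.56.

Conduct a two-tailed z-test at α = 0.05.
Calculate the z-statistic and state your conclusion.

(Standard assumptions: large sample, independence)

Answer: z = 2.5342, reject H₀

Derivation:
H₀: p = 0.5, H₁: p ≠ 0.5
Standard error: SE = √(p₀(1-p₀)/n) = √(0.5×0.5/446) = 0.023676
z-statistic: z = (p̂ - p₀)/SE = (0.56 - 0.5)/0.023676 = 2.5342
Critical value: z_0.025 = ±1.960
p-value = 0.0113
Decision: reject H₀ at α = 0.05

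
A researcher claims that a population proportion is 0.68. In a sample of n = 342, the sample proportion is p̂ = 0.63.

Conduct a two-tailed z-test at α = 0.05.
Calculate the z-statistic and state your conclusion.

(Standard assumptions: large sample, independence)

H₀: p = 0.68, H₁: p ≠ 0.68
Standard error: SE = √(p₀(1-p₀)/n) = √(0.68×0.32/342) = 0.025224
z-statistic: z = (p̂ - p₀)/SE = (0.63 - 0.68)/0.025224 = -1.9822
Critical value: z_0.025 = ±1.960
p-value = 0.0475
Decision: reject H₀ at α = 0.05

Answer: z = -1.9822, reject H₀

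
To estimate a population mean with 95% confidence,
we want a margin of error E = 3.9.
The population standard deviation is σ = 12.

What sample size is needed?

z_0.025 = 1.960
n = (z×σ/E)² = (1.960×12/3.9)²
n = 36.3702
Round up: n = 37

Answer: n = 37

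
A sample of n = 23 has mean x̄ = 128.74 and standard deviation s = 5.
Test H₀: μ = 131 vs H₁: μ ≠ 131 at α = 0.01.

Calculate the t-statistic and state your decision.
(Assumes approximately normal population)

Answer: t = -2.1677, fail to reject H₀

Derivation:
df = n - 1 = 22
SE = s/√n = 5/√23 = 1.0426
t = (x̄ - μ₀)/SE = (128.74 - 131)/1.0426 = -2.1677
Critical value: t_{0.005,22} = ±2.819
p-value ≈ 0.0413
Decision: fail to reject H₀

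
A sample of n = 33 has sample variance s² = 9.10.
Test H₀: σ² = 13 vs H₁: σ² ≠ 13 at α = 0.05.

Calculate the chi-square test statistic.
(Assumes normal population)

df = n - 1 = 32
χ² = (n-1)s²/σ₀² = 32×9.10/13 = 22.4000
Critical values: χ²_{0.975,32} = 18.291, χ²_{0.025,32} = 49.480
Rejection region: χ² < 18.291 or χ² > 49.480
Decision: fail to reject H₀

Answer: χ² = 22.4000, fail to reject H₀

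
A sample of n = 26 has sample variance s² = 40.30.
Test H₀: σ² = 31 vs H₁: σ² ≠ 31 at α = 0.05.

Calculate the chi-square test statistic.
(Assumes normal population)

Answer: χ² = 32.5000, fail to reject H₀

Derivation:
df = n - 1 = 25
χ² = (n-1)s²/σ₀² = 25×40.30/31 = 32.5000
Critical values: χ²_{0.975,25} = 13.120, χ²_{0.025,25} = 40.646
Rejection region: χ² < 13.120 or χ² > 40.646
Decision: fail to reject H₀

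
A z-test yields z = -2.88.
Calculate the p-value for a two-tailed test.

Answer: p-value ≈ 0.0040

Derivation:
For z = -2.88:
p = 2×P(Z > |-2.88|) = 2×(1 - Φ(2.88)) = 0.0040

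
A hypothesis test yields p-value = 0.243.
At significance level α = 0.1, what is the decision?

Compare p-value to α:
0.243 ≥ 0.1
Decision: fail to reject H₀

Answer: fail to reject H₀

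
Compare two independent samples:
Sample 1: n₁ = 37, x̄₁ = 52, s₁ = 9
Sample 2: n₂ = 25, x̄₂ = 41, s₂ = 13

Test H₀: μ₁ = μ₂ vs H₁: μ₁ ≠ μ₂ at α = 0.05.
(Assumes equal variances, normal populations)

Pooled variance: s²_p = [36×9² + 24×13²]/(60) = 116.2000
s_p = 10.7796
SE = s_p×√(1/n₁ + 1/n₂) = 10.7796×√(1/37 + 1/25) = 2.7908
t = (x̄₁ - x̄₂)/SE = (52 - 41)/2.7908 = 3.9415
df = 60, t-critical = ±2.000
Decision: reject H₀

Answer: t = 3.9415, reject H₀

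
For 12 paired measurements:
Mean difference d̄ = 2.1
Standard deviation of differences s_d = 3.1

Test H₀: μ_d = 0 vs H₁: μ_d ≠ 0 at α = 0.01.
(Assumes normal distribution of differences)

Answer: t = 2.3466, fail to reject H₀

Derivation:
df = n - 1 = 11
SE = s_d/√n = 3.1/√12 = 0.8949
t = d̄/SE = 2.1/0.8949 = 2.3466
Critical value: t_{0.005,11} = ±3.106
p-value ≈ 0.0387
Decision: fail to reject H₀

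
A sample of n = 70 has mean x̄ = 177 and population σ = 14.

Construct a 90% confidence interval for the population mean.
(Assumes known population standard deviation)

Answer: (174.2474, 179.7526)

Derivation:
Confidence level: 90%, α = 0.1
z_0.05 = 1.645
SE = σ/√n = 14/√70 = 1.6733
Margin of error = 1.645 × 1.6733 = 2.7526
CI: x̄ ± margin = 177 ± 2.7526
CI: (174.2474, 179.7526)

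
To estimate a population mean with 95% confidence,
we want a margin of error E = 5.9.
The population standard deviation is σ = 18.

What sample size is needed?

z_0.025 = 1.960
n = (z×σ/E)² = (1.960×18/5.9)²
n = 35.7563
Round up: n = 36

Answer: n = 36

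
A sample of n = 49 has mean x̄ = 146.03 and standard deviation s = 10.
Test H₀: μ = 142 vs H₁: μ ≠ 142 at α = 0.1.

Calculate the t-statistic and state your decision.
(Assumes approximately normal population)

Answer: t = 2.8209, reject H₀

Derivation:
df = n - 1 = 48
SE = s/√n = 10/√49 = 1.4286
t = (x̄ - μ₀)/SE = (146.03 - 142)/1.4286 = 2.8209
Critical value: t_{0.05,48} = ±1.677
p-value ≈ 0.0069
Decision: reject H₀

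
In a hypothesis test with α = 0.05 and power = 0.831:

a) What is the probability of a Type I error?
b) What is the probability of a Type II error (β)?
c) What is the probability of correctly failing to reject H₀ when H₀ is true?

Answer: a) 0.05, b) 0.169, c) 0.95

Derivation:
a) Type I error probability = α = 0.05
b) Power = P(reject H₀ | H₁ true) = 1 - β = 0.831, so Type II error probability = β = 1 - Power = 0.169
c) P(fail to reject H₀ | H₀ true) = 1 - α = 0.95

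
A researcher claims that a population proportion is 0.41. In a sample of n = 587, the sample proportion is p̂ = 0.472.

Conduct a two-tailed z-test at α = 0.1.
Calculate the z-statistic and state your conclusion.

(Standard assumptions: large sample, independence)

H₀: p = 0.41, H₁: p ≠ 0.41
Standard error: SE = √(p₀(1-p₀)/n) = √(0.41×0.59/587) = 0.020300
z-statistic: z = (p̂ - p₀)/SE = (0.472 - 0.41)/0.020300 = 3.0542
Critical value: z_0.05 = ±1.645
p-value = 0.0023
Decision: reject H₀ at α = 0.1

Answer: z = 3.0542, reject H₀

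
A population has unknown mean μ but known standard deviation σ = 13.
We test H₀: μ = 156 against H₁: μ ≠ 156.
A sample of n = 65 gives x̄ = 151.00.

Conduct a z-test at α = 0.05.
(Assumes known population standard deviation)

Answer: z = -3.1008, reject H₀

Derivation:
Standard error: SE = σ/√n = 13/√65 = 1.6125
z-statistic: z = (x̄ - μ₀)/SE = (151.00 - 156)/1.6125 = -3.1008
Critical value: ±1.960
p-value = 0.0019
Decision: reject H₀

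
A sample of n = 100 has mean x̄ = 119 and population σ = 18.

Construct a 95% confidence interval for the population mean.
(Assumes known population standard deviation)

Confidence level: 95%, α = 0.05
z_0.025 = 1.960
SE = σ/√n = 18/√100 = 1.8000
Margin of error = 1.960 × 1.8000 = 3.5280
CI: x̄ ± margin = 119 ± 3.5280
CI: (115.4720, 122.5280)

Answer: (115.4720, 122.5280)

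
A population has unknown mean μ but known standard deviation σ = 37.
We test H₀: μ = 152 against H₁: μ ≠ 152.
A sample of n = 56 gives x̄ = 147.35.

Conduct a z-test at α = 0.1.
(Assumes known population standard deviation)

Standard error: SE = σ/√n = 37/√56 = 4.9443
z-statistic: z = (x̄ - μ₀)/SE = (147.35 - 152)/4.9443 = -0.9405
Critical value: ±1.645
p-value = 0.3470
Decision: fail to reject H₀

Answer: z = -0.9405, fail to reject H₀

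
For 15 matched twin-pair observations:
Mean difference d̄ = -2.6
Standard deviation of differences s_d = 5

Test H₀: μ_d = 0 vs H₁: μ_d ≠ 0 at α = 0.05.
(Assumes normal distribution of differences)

Answer: t = -2.0139, fail to reject H₀

Derivation:
df = n - 1 = 14
SE = s_d/√n = 5/√15 = 1.2910
t = d̄/SE = -2.6/1.2910 = -2.0139
Critical value: t_{0.025,14} = ±2.145
p-value ≈ 0.0637
Decision: fail to reject H₀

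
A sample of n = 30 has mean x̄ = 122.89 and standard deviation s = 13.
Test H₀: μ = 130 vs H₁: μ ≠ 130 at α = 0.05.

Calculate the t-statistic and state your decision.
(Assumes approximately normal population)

Answer: t = -2.9956, reject H₀

Derivation:
df = n - 1 = 29
SE = s/√n = 13/√30 = 2.3735
t = (x̄ - μ₀)/SE = (122.89 - 130)/2.3735 = -2.9956
Critical value: t_{0.025,29} = ±2.045
p-value ≈ 0.0056
Decision: reject H₀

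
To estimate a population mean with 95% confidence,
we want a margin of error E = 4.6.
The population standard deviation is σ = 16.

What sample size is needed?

z_0.025 = 1.960
n = (z×σ/E)² = (1.960×16/4.6)²
n = 46.4768
Round up: n = 47

Answer: n = 47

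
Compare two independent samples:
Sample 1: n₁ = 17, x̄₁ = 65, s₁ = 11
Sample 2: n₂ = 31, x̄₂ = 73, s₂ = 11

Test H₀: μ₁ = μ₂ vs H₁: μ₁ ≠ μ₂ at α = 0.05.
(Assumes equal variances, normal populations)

Answer: t = -2.4098, reject H₀

Derivation:
Pooled variance: s²_p = [16×11² + 30×11²]/(46) = 121.0000
s_p = 11.0000
SE = s_p×√(1/n₁ + 1/n₂) = 11.0000×√(1/17 + 1/31) = 3.3198
t = (x̄₁ - x̄₂)/SE = (65 - 73)/3.3198 = -2.4098
df = 46, t-critical = ±2.013
Decision: reject H₀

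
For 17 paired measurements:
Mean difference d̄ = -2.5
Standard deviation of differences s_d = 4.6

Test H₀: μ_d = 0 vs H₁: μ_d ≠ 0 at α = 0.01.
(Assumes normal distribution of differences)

df = n - 1 = 16
SE = s_d/√n = 4.6/√17 = 1.1157
t = d̄/SE = -2.5/1.1157 = -2.2407
Critical value: t_{0.005,16} = ±2.921
p-value ≈ 0.0396
Decision: fail to reject H₀

Answer: t = -2.2407, fail to reject H₀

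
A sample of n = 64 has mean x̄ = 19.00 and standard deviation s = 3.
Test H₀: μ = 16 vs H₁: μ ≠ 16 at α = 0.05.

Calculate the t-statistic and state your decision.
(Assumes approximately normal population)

df = n - 1 = 63
SE = s/√n = 3/√64 = 0.3750
t = (x̄ - μ₀)/SE = (19.00 - 16)/0.3750 = 8.0000
Critical value: t_{0.025,63} = ±1.998
p-value < 0.0001
Decision: reject H₀

Answer: t = 8.0000, reject H₀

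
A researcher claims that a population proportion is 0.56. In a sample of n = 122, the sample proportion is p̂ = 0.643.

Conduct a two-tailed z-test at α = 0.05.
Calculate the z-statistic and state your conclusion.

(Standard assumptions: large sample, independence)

Answer: z = 1.8469, fail to reject H₀

Derivation:
H₀: p = 0.56, H₁: p ≠ 0.56
Standard error: SE = √(p₀(1-p₀)/n) = √(0.56×0.44/122) = 0.044941
z-statistic: z = (p̂ - p₀)/SE = (0.643 - 0.56)/0.044941 = 1.8469
Critical value: z_0.025 = ±1.960
p-value = 0.0648
Decision: fail to reject H₀ at α = 0.05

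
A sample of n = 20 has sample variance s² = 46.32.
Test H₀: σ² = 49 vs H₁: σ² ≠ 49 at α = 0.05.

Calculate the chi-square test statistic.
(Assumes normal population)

Answer: χ² = 17.9608, fail to reject H₀

Derivation:
df = n - 1 = 19
χ² = (n-1)s²/σ₀² = 19×46.32/49 = 17.9608
Critical values: χ²_{0.975,19} = 8.907, χ²_{0.025,19} = 32.852
Rejection region: χ² < 8.907 or χ² > 32.852
Decision: fail to reject H₀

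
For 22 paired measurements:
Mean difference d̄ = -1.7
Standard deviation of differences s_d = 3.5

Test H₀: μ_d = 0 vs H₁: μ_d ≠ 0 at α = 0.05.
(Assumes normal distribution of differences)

df = n - 1 = 21
SE = s_d/√n = 3.5/√22 = 0.7462
t = d̄/SE = -1.7/0.7462 = -2.2782
Critical value: t_{0.025,21} = ±2.080
p-value ≈ 0.0333
Decision: reject H₀

Answer: t = -2.2782, reject H₀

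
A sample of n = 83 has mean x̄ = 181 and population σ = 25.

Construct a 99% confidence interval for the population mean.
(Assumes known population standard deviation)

Answer: (173.9312, 188.0688)

Derivation:
Confidence level: 99%, α = 0.01
z_0.005 = 2.576
SE = σ/√n = 25/√83 = 2.7441
Margin of error = 2.576 × 2.7441 = 7.0688
CI: x̄ ± margin = 181 ± 7.0688
CI: (173.9312, 188.0688)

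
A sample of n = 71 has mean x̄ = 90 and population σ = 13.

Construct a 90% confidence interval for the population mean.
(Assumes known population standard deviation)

Answer: (87.4621, 92.5379)

Derivation:
Confidence level: 90%, α = 0.1
z_0.05 = 1.645
SE = σ/√n = 13/√71 = 1.5428
Margin of error = 1.645 × 1.5428 = 2.5379
CI: x̄ ± margin = 90 ± 2.5379
CI: (87.4621, 92.5379)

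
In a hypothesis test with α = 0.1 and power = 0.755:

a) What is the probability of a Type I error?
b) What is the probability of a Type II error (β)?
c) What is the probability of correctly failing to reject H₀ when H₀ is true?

Answer: a) 0.1, b) 0.245, c) 0.9

Derivation:
a) Type I error probability = α = 0.1
b) Power = P(reject H₀ | H₁ true) = 1 - β = 0.755, so Type II error probability = β = 1 - Power = 0.245
c) P(fail to reject H₀ | H₀ true) = 1 - α = 0.9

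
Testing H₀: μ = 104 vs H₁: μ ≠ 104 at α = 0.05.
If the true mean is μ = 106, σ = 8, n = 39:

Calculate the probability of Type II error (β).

SE = σ/√n = 8/√39 = 1.2810
Critical values: μ₀ ± z_0.025×SE = 104 ± 1.960×1.2810
Acceptance region: (101.4892, 106.5108)
Under H₁ (μ = 106): z_high = (106.5108 - 106)/1.2810 = 0.3988, z_low = (101.4892 - 106)/1.2810 = -3.5213
β = P(not reject | H₁) = Φ(0.3988) - Φ(-3.5213) ≈ 0.6548

Answer: β ≈ 0.6548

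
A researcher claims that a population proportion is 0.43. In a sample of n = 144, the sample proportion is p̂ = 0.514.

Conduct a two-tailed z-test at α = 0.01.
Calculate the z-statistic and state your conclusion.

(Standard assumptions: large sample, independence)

Answer: z = 2.0361, fail to reject H₀

Derivation:
H₀: p = 0.43, H₁: p ≠ 0.43
Standard error: SE = √(p₀(1-p₀)/n) = √(0.43×0.57/144) = 0.041256
z-statistic: z = (p̂ - p₀)/SE = (0.514 - 0.43)/0.041256 = 2.0361
Critical value: z_0.005 = ±2.576
p-value = 0.0417
Decision: fail to reject H₀ at α = 0.01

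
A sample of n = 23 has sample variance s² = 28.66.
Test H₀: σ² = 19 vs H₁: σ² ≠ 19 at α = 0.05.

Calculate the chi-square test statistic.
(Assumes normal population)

df = n - 1 = 22
χ² = (n-1)s²/σ₀² = 22×28.66/19 = 33.1853
Critical values: χ²_{0.975,22} = 10.982, χ²_{0.025,22} = 36.781
Rejection region: χ² < 10.982 or χ² > 36.781
Decision: fail to reject H₀

Answer: χ² = 33.1853, fail to reject H₀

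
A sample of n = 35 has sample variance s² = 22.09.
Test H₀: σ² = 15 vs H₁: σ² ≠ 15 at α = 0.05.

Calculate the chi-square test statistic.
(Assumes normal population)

Answer: χ² = 50.0707, fail to reject H₀

Derivation:
df = n - 1 = 34
χ² = (n-1)s²/σ₀² = 34×22.09/15 = 50.0707
Critical values: χ²_{0.975,34} = 19.806, χ²_{0.025,34} = 51.966
Rejection region: χ² < 19.806 or χ² > 51.966
Decision: fail to reject H₀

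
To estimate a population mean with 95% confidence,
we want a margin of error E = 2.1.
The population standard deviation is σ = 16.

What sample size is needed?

Answer: n = 224

Derivation:
z_0.025 = 1.960
n = (z×σ/E)² = (1.960×16/2.1)²
n = 223.0044
Round up: n = 224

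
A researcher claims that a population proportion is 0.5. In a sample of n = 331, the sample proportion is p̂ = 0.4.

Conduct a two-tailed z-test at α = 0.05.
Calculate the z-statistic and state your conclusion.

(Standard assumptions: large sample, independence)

H₀: p = 0.5, H₁: p ≠ 0.5
Standard error: SE = √(p₀(1-p₀)/n) = √(0.5×0.5/331) = 0.027482
z-statistic: z = (p̂ - p₀)/SE = (0.4 - 0.5)/0.027482 = -3.6387
Critical value: z_0.025 = ±1.960
p-value = 0.0003
Decision: reject H₀ at α = 0.05

Answer: z = -3.6387, reject H₀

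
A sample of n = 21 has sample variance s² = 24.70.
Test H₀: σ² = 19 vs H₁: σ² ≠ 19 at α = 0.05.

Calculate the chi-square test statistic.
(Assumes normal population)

df = n - 1 = 20
χ² = (n-1)s²/σ₀² = 20×24.70/19 = 26.0000
Critical values: χ²_{0.975,20} = 9.591, χ²_{0.025,20} = 34.170
Rejection region: χ² < 9.591 or χ² > 34.170
Decision: fail to reject H₀

Answer: χ² = 26.0000, fail to reject H₀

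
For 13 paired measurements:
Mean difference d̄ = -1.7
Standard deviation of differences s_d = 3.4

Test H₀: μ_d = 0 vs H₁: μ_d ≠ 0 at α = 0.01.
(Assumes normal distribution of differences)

Answer: t = -1.8028, fail to reject H₀

Derivation:
df = n - 1 = 12
SE = s_d/√n = 3.4/√13 = 0.9430
t = d̄/SE = -1.7/0.9430 = -1.8028
Critical value: t_{0.005,12} = ±3.055
p-value ≈ 0.0966
Decision: fail to reject H₀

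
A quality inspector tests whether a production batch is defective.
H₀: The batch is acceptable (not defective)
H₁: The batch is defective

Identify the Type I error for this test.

Type I error (α): Rejecting H₀ when H₀ is true
Type II error (β): Failing to reject H₀ when H₁ is true

Answer: Rejecting an acceptable batch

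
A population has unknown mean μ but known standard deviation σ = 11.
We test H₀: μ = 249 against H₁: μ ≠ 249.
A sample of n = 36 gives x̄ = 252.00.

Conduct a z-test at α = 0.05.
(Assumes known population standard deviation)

Answer: z = 1.6364, fail to reject H₀

Derivation:
Standard error: SE = σ/√n = 11/√36 = 1.8333
z-statistic: z = (x̄ - μ₀)/SE = (252.00 - 249)/1.8333 = 1.6364
Critical value: ±1.960
p-value = 0.1018
Decision: fail to reject H₀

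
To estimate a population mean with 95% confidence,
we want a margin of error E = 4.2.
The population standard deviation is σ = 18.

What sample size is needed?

z_0.025 = 1.960
n = (z×σ/E)² = (1.960×18/4.2)²
n = 70.5600
Round up: n = 71

Answer: n = 71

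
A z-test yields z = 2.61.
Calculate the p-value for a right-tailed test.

For z = 2.61:
p = P(Z > 2.61) = 1 - Φ(2.61) = 0.0045

Answer: p-value ≈ 0.0045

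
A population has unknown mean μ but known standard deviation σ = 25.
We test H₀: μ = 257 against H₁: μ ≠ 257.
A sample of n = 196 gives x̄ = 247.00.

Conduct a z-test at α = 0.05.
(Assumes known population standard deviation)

Standard error: SE = σ/√n = 25/√196 = 1.7857
z-statistic: z = (x̄ - μ₀)/SE = (247.00 - 257)/1.7857 = -5.6000
Critical value: ±1.960
p-value < 0.0001
Decision: reject H₀

Answer: z = -5.6000, reject H₀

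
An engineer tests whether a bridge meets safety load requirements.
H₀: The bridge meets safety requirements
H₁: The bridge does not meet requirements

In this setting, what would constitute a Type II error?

Answer: Declaring an unsafe bridge to be safe

Derivation:
A Type I error (probability α) occurs when we reject a true H₀.
A Type II error (probability β) occurs when we fail to reject a false H₀.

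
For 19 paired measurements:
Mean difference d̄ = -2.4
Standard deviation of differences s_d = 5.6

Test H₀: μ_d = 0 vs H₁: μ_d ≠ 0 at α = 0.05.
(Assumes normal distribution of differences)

Answer: t = -1.8681, fail to reject H₀

Derivation:
df = n - 1 = 18
SE = s_d/√n = 5.6/√19 = 1.2847
t = d̄/SE = -2.4/1.2847 = -1.8681
Critical value: t_{0.025,18} = ±2.101
p-value ≈ 0.0781
Decision: fail to reject H₀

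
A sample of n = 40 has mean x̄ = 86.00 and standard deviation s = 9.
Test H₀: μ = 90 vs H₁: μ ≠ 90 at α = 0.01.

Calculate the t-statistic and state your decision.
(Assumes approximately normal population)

Answer: t = -2.8110, reject H₀

Derivation:
df = n - 1 = 39
SE = s/√n = 9/√40 = 1.4230
t = (x̄ - μ₀)/SE = (86.00 - 90)/1.4230 = -2.8110
Critical value: t_{0.005,39} = ±2.708
p-value ≈ 0.0077
Decision: reject H₀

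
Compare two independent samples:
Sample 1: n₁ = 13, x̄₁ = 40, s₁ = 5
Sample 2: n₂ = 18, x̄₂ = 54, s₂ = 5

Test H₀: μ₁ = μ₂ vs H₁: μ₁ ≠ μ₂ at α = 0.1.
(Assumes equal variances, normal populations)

Pooled variance: s²_p = [12×5² + 17×5²]/(29) = 25.0000
s_p = 5.0000
SE = s_p×√(1/n₁ + 1/n₂) = 5.0000×√(1/13 + 1/18) = 1.8199
t = (x̄₁ - x̄₂)/SE = (40 - 54)/1.8199 = -7.6927
df = 29, t-critical = ±1.699
Decision: reject H₀

Answer: t = -7.6927, reject H₀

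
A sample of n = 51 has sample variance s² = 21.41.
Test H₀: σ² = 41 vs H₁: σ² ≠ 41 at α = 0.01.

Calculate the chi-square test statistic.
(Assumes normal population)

df = n - 1 = 50
χ² = (n-1)s²/σ₀² = 50×21.41/41 = 26.1098
Critical values: χ²_{0.995,50} = 27.991, χ²_{0.005,50} = 79.490
Rejection region: χ² < 27.991 or χ² > 79.490
Decision: reject H₀

Answer: χ² = 26.1098, reject H₀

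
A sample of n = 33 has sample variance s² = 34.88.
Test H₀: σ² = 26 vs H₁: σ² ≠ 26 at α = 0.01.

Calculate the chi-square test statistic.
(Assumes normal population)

Answer: χ² = 42.9292, fail to reject H₀

Derivation:
df = n - 1 = 32
χ² = (n-1)s²/σ₀² = 32×34.88/26 = 42.9292
Critical values: χ²_{0.995,32} = 15.134, χ²_{0.005,32} = 56.328
Rejection region: χ² < 15.134 or χ² > 56.328
Decision: fail to reject H₀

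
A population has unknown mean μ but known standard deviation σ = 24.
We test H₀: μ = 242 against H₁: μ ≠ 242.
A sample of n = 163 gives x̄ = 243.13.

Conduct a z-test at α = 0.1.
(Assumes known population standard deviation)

Answer: z = 0.6011, fail to reject H₀

Derivation:
Standard error: SE = σ/√n = 24/√163 = 1.8798
z-statistic: z = (x̄ - μ₀)/SE = (243.13 - 242)/1.8798 = 0.6011
Critical value: ±1.645
p-value = 0.5478
Decision: fail to reject H₀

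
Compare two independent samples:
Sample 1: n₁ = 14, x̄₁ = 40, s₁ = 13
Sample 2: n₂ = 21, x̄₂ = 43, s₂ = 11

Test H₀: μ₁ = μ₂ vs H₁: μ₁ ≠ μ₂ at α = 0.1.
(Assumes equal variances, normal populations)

Pooled variance: s²_p = [13×13² + 20×11²]/(33) = 139.9091
s_p = 11.8283
SE = s_p×√(1/n₁ + 1/n₂) = 11.8283×√(1/14 + 1/21) = 4.0812
t = (x̄₁ - x̄₂)/SE = (40 - 43)/4.0812 = -0.7351
df = 33, t-critical = ±1.692
Decision: fail to reject H₀

Answer: t = -0.7351, fail to reject H₀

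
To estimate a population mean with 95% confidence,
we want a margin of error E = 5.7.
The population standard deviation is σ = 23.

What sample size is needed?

z_0.025 = 1.960
n = (z×σ/E)² = (1.960×23/5.7)²
n = 62.5487
Round up: n = 63

Answer: n = 63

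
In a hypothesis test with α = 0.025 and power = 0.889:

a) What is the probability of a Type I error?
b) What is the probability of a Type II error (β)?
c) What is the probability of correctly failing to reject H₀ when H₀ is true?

a) Type I error probability = α = 0.025
b) Power = P(reject H₀ | H₁ true) = 1 - β = 0.889, so Type II error probability = β = 1 - Power = 0.111
c) P(fail to reject H₀ | H₀ true) = 1 - α = 0.975

Answer: a) 0.025, b) 0.111, c) 0.975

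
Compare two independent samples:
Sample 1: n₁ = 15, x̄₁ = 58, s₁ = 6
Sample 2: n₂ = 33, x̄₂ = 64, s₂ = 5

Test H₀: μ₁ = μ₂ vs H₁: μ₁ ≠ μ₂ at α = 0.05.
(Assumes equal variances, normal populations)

Answer: t = -3.6188, reject H₀

Derivation:
Pooled variance: s²_p = [14×6² + 32×5²]/(46) = 28.3478
s_p = 5.3243
SE = s_p×√(1/n₁ + 1/n₂) = 5.3243×√(1/15 + 1/33) = 1.6580
t = (x̄₁ - x̄₂)/SE = (58 - 64)/1.6580 = -3.6188
df = 46, t-critical = ±2.013
Decision: reject H₀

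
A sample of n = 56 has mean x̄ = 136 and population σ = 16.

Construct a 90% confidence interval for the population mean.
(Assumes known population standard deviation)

Confidence level: 90%, α = 0.1
z_0.05 = 1.645
SE = σ/√n = 16/√56 = 2.1381
Margin of error = 1.645 × 2.1381 = 3.5172
CI: x̄ ± margin = 136 ± 3.5172
CI: (132.4828, 139.5172)

Answer: (132.4828, 139.5172)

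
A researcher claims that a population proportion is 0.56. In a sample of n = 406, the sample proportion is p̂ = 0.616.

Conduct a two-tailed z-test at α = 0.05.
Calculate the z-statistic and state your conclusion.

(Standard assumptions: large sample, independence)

Answer: z = 2.2732, reject H₀

Derivation:
H₀: p = 0.56, H₁: p ≠ 0.56
Standard error: SE = √(p₀(1-p₀)/n) = √(0.56×0.44/406) = 0.024635
z-statistic: z = (p̂ - p₀)/SE = (0.616 - 0.56)/0.024635 = 2.2732
Critical value: z_0.025 = ±1.960
p-value = 0.0230
Decision: reject H₀ at α = 0.05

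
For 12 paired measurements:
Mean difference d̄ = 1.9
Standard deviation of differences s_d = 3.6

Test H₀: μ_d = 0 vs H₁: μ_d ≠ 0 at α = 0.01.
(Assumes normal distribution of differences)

df = n - 1 = 11
SE = s_d/√n = 3.6/√12 = 1.0392
t = d̄/SE = 1.9/1.0392 = 1.8283
Critical value: t_{0.005,11} = ±3.106
p-value ≈ 0.0947
Decision: fail to reject H₀

Answer: t = 1.8283, fail to reject H₀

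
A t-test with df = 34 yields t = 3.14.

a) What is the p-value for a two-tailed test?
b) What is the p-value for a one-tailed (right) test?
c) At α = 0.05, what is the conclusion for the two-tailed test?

Answer: a) 0.0035, b) 0.0017, c) reject H₀

Derivation:
Using t-distribution with df = 34:
a) Two-tailed: p = 2×P(T > 3.14) = 0.0035
b) One-tailed: p = P(T > 3.14) = 0.0017
c) 0.0035 < 0.05, reject H₀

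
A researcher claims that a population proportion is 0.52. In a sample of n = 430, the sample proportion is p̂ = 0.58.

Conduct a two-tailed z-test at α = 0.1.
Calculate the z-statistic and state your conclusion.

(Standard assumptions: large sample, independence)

Answer: z = 2.4903, reject H₀

Derivation:
H₀: p = 0.52, H₁: p ≠ 0.52
Standard error: SE = √(p₀(1-p₀)/n) = √(0.52×0.48/430) = 0.024093
z-statistic: z = (p̂ - p₀)/SE = (0.58 - 0.52)/0.024093 = 2.4903
Critical value: z_0.05 = ±1.645
p-value = 0.0128
Decision: reject H₀ at α = 0.1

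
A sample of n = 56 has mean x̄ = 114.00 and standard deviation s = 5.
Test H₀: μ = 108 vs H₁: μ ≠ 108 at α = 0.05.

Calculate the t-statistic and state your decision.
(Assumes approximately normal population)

df = n - 1 = 55
SE = s/√n = 5/√56 = 0.6682
t = (x̄ - μ₀)/SE = (114.00 - 108)/0.6682 = 8.9793
Critical value: t_{0.025,55} = ±2.004
p-value < 0.0001
Decision: reject H₀

Answer: t = 8.9793, reject H₀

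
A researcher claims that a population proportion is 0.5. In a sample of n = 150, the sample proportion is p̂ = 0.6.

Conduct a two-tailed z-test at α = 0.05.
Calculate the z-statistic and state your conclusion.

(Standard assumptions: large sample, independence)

H₀: p = 0.5, H₁: p ≠ 0.5
Standard error: SE = √(p₀(1-p₀)/n) = √(0.5×0.5/150) = 0.040825
z-statistic: z = (p̂ - p₀)/SE = (0.6 - 0.5)/0.040825 = 2.4495
Critical value: z_0.025 = ±1.960
p-value = 0.0143
Decision: reject H₀ at α = 0.05

Answer: z = 2.4495, reject H₀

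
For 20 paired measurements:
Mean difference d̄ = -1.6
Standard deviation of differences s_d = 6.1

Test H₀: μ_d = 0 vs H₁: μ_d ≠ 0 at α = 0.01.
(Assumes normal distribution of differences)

df = n - 1 = 19
SE = s_d/√n = 6.1/√20 = 1.3640
t = d̄/SE = -1.6/1.3640 = -1.1730
Critical value: t_{0.005,19} = ±2.861
p-value ≈ 0.2553
Decision: fail to reject H₀

Answer: t = -1.1730, fail to reject H₀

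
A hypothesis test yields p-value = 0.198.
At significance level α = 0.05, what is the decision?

Compare p-value to α:
0.198 ≥ 0.05
Decision: fail to reject H₀

Answer: fail to reject H₀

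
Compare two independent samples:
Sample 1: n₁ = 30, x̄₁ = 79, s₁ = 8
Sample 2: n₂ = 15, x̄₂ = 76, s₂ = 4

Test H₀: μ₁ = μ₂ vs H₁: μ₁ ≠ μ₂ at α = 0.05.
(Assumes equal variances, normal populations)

Answer: t = 1.3640, fail to reject H₀

Derivation:
Pooled variance: s²_p = [29×8² + 14×4²]/(43) = 48.3721
s_p = 6.9550
SE = s_p×√(1/n₁ + 1/n₂) = 6.9550×√(1/30 + 1/15) = 2.1994
t = (x̄₁ - x̄₂)/SE = (79 - 76)/2.1994 = 1.3640
df = 43, t-critical = ±2.017
Decision: fail to reject H₀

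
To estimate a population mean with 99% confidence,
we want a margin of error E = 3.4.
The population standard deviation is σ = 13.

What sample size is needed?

Answer: n = 98

Derivation:
z_0.005 = 2.576
n = (z×σ/E)² = (2.576×13/3.4)²
n = 97.0109
Round up: n = 98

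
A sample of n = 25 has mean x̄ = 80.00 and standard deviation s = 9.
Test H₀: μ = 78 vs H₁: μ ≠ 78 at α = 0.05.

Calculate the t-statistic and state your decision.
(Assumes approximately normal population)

Answer: t = 1.1111, fail to reject H₀

Derivation:
df = n - 1 = 24
SE = s/√n = 9/√25 = 1.8000
t = (x̄ - μ₀)/SE = (80.00 - 78)/1.8000 = 1.1111
Critical value: t_{0.025,24} = ±2.064
p-value ≈ 0.2775
Decision: fail to reject H₀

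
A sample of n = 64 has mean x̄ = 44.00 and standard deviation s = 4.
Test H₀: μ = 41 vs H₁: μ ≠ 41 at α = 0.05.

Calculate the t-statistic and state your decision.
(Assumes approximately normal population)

df = n - 1 = 63
SE = s/√n = 4/√64 = 0.5000
t = (x̄ - μ₀)/SE = (44.00 - 41)/0.5000 = 6.0000
Critical value: t_{0.025,63} = ±1.998
p-value < 0.0001
Decision: reject H₀

Answer: t = 6.0000, reject H₀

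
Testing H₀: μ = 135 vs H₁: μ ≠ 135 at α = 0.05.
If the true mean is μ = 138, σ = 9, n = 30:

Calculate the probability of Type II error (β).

SE = σ/√n = 9/√30 = 1.6432
Critical values: μ₀ ± z_0.025×SE = 135 ± 1.960×1.6432
Acceptance region: (131.7793, 138.2207)
Under H₁ (μ = 138): z_high = (138.2207 - 138)/1.6432 = 0.1343, z_low = (131.7793 - 138)/1.6432 = -3.7857
β = P(not reject | H₁) = Φ(0.1343) - Φ(-3.7857) ≈ 0.5533

Answer: β ≈ 0.5533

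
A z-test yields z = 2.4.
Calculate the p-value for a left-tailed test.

Answer: p-value ≈ 0.9918

Derivation:
For z = 2.4:
p = P(Z < 2.4) = Φ(2.4) = 0.9918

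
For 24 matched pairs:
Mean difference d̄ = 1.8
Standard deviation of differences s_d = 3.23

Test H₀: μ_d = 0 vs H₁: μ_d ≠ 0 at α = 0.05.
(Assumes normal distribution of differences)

Answer: t = 2.7302, reject H₀

Derivation:
df = n - 1 = 23
SE = s_d/√n = 3.23/√24 = 0.6593
t = d̄/SE = 1.8/0.6593 = 2.7302
Critical value: t_{0.025,23} = ±2.069
p-value ≈ 0.0119
Decision: reject H₀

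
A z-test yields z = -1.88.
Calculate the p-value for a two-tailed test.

Answer: p-value ≈ 0.0601

Derivation:
For z = -1.88:
p = 2×P(Z > |-1.88|) = 2×(1 - Φ(1.88)) = 0.0601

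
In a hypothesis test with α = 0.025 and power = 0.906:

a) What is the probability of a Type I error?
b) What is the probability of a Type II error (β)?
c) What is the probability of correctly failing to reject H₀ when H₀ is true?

Answer: a) 0.025, b) 0.094, c) 0.975

Derivation:
a) Type I error probability = α = 0.025
b) Power = P(reject H₀ | H₁ true) = 1 - β = 0.906, so Type II error probability = β = 1 - Power = 0.094
c) P(fail to reject H₀ | H₀ true) = 1 - α = 0.975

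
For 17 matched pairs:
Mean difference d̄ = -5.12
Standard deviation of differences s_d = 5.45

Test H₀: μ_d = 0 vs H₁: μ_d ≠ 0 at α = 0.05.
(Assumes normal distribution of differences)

Answer: t = -3.8735, reject H₀

Derivation:
df = n - 1 = 16
SE = s_d/√n = 5.45/√17 = 1.3218
t = d̄/SE = -5.12/1.3218 = -3.8735
Critical value: t_{0.025,16} = ±2.120
p-value ≈ 0.0013
Decision: reject H₀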